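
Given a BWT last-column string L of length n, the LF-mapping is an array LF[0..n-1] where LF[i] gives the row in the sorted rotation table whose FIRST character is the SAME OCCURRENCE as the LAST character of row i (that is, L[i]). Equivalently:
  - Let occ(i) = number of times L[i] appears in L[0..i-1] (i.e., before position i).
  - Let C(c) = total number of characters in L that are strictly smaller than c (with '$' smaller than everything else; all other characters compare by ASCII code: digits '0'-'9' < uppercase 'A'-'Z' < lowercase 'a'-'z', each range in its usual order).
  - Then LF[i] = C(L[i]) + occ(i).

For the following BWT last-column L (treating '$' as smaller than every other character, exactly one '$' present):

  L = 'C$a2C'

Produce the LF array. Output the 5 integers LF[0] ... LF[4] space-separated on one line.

Char counts: '$':1, '2':1, 'C':2, 'a':1
C (first-col start): C('$')=0, C('2')=1, C('C')=2, C('a')=4
L[0]='C': occ=0, LF[0]=C('C')+0=2+0=2
L[1]='$': occ=0, LF[1]=C('$')+0=0+0=0
L[2]='a': occ=0, LF[2]=C('a')+0=4+0=4
L[3]='2': occ=0, LF[3]=C('2')+0=1+0=1
L[4]='C': occ=1, LF[4]=C('C')+1=2+1=3

Answer: 2 0 4 1 3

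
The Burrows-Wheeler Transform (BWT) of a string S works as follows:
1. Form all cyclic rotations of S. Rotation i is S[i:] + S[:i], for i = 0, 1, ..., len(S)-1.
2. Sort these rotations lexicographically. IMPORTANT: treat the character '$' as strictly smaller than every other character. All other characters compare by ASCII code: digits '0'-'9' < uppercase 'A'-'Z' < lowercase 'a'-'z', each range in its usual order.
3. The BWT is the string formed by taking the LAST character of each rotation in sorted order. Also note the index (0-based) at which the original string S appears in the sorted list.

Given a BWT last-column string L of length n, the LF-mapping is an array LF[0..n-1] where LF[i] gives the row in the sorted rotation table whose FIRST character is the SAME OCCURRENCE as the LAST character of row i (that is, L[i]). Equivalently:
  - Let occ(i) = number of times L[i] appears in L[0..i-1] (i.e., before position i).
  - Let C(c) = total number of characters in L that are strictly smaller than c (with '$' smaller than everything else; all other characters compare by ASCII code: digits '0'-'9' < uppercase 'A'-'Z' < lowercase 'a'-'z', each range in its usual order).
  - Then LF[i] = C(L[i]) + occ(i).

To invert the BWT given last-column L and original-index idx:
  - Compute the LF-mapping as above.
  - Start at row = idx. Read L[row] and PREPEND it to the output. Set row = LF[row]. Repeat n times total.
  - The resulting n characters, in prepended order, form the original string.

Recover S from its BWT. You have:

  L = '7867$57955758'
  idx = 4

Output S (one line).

LF mapping: 6 10 5 7 0 1 8 12 2 3 9 4 11
Walk LF starting at row 4, prepending L[row]:
  step 1: row=4, L[4]='$', prepend. Next row=LF[4]=0
  step 2: row=0, L[0]='7', prepend. Next row=LF[0]=6
  step 3: row=6, L[6]='7', prepend. Next row=LF[6]=8
  step 4: row=8, L[8]='5', prepend. Next row=LF[8]=2
  step 5: row=2, L[2]='6', prepend. Next row=LF[2]=5
  step 6: row=5, L[5]='5', prepend. Next row=LF[5]=1
  step 7: row=1, L[1]='8', prepend. Next row=LF[1]=10
  step 8: row=10, L[10]='7', prepend. Next row=LF[10]=9
  step 9: row=9, L[9]='5', prepend. Next row=LF[9]=3
  step 10: row=3, L[3]='7', prepend. Next row=LF[3]=7
  step 11: row=7, L[7]='9', prepend. Next row=LF[7]=12
  step 12: row=12, L[12]='8', prepend. Next row=LF[12]=11
  step 13: row=11, L[11]='5', prepend. Next row=LF[11]=4
Reversed output: 589757856577$

Answer: 589757856577$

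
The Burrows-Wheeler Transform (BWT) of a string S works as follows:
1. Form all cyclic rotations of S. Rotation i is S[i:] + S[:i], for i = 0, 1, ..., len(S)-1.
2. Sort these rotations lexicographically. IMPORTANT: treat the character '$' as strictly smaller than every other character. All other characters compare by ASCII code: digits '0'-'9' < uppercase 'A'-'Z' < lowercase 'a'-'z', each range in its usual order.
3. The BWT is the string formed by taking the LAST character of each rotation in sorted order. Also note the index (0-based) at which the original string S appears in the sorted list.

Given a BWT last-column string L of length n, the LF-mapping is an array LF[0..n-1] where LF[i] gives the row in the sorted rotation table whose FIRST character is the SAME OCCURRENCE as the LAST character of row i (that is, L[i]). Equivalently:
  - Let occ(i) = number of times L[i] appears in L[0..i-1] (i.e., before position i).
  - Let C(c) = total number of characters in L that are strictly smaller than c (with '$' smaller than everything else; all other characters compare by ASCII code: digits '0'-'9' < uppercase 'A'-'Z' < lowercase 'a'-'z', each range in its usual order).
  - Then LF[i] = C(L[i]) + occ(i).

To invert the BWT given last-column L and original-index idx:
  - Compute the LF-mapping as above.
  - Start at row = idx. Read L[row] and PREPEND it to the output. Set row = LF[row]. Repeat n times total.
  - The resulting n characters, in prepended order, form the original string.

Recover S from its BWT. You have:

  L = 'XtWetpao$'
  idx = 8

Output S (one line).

LF mapping: 2 7 1 4 8 6 3 5 0
Walk LF starting at row 8, prepending L[row]:
  step 1: row=8, L[8]='$', prepend. Next row=LF[8]=0
  step 2: row=0, L[0]='X', prepend. Next row=LF[0]=2
  step 3: row=2, L[2]='W', prepend. Next row=LF[2]=1
  step 4: row=1, L[1]='t', prepend. Next row=LF[1]=7
  step 5: row=7, L[7]='o', prepend. Next row=LF[7]=5
  step 6: row=5, L[5]='p', prepend. Next row=LF[5]=6
  step 7: row=6, L[6]='a', prepend. Next row=LF[6]=3
  step 8: row=3, L[3]='e', prepend. Next row=LF[3]=4
  step 9: row=4, L[4]='t', prepend. Next row=LF[4]=8
Reversed output: teapotWX$

Answer: teapotWX$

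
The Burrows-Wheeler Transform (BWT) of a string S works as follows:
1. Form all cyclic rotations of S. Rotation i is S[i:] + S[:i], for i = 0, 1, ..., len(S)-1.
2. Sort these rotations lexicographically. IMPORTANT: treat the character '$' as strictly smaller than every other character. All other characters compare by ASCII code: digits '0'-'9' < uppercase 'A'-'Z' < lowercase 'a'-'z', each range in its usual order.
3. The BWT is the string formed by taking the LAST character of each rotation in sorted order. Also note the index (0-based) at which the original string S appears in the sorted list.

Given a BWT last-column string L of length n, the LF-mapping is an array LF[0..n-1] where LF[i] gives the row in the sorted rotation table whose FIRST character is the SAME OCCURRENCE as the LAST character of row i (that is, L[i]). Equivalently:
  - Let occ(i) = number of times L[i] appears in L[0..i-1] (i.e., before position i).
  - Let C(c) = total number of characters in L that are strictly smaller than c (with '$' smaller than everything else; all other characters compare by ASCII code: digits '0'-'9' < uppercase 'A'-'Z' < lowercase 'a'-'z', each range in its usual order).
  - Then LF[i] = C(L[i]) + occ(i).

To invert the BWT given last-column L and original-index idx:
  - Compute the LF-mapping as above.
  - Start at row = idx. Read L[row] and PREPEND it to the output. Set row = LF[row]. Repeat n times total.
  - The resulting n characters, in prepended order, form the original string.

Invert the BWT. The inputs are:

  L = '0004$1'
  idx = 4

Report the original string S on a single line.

LF mapping: 1 2 3 5 0 4
Walk LF starting at row 4, prepending L[row]:
  step 1: row=4, L[4]='$', prepend. Next row=LF[4]=0
  step 2: row=0, L[0]='0', prepend. Next row=LF[0]=1
  step 3: row=1, L[1]='0', prepend. Next row=LF[1]=2
  step 4: row=2, L[2]='0', prepend. Next row=LF[2]=3
  step 5: row=3, L[3]='4', prepend. Next row=LF[3]=5
  step 6: row=5, L[5]='1', prepend. Next row=LF[5]=4
Reversed output: 14000$

Answer: 14000$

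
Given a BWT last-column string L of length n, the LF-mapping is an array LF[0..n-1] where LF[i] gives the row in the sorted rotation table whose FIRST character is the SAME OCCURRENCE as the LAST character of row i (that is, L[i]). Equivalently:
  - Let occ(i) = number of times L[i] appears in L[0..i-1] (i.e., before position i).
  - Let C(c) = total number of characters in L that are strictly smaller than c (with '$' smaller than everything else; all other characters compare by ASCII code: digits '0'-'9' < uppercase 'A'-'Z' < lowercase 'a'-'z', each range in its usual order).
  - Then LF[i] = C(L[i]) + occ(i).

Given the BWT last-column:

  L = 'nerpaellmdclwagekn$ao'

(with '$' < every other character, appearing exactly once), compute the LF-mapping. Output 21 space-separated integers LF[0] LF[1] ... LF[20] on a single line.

Answer: 15 6 19 18 1 7 11 12 14 5 4 13 20 2 9 8 10 16 0 3 17

Derivation:
Char counts: '$':1, 'a':3, 'c':1, 'd':1, 'e':3, 'g':1, 'k':1, 'l':3, 'm':1, 'n':2, 'o':1, 'p':1, 'r':1, 'w':1
C (first-col start): C('$')=0, C('a')=1, C('c')=4, C('d')=5, C('e')=6, C('g')=9, C('k')=10, C('l')=11, C('m')=14, C('n')=15, C('o')=17, C('p')=18, C('r')=19, C('w')=20
L[0]='n': occ=0, LF[0]=C('n')+0=15+0=15
L[1]='e': occ=0, LF[1]=C('e')+0=6+0=6
L[2]='r': occ=0, LF[2]=C('r')+0=19+0=19
L[3]='p': occ=0, LF[3]=C('p')+0=18+0=18
L[4]='a': occ=0, LF[4]=C('a')+0=1+0=1
L[5]='e': occ=1, LF[5]=C('e')+1=6+1=7
L[6]='l': occ=0, LF[6]=C('l')+0=11+0=11
L[7]='l': occ=1, LF[7]=C('l')+1=11+1=12
L[8]='m': occ=0, LF[8]=C('m')+0=14+0=14
L[9]='d': occ=0, LF[9]=C('d')+0=5+0=5
L[10]='c': occ=0, LF[10]=C('c')+0=4+0=4
L[11]='l': occ=2, LF[11]=C('l')+2=11+2=13
L[12]='w': occ=0, LF[12]=C('w')+0=20+0=20
L[13]='a': occ=1, LF[13]=C('a')+1=1+1=2
L[14]='g': occ=0, LF[14]=C('g')+0=9+0=9
L[15]='e': occ=2, LF[15]=C('e')+2=6+2=8
L[16]='k': occ=0, LF[16]=C('k')+0=10+0=10
L[17]='n': occ=1, LF[17]=C('n')+1=15+1=16
L[18]='$': occ=0, LF[18]=C('$')+0=0+0=0
L[19]='a': occ=2, LF[19]=C('a')+2=1+2=3
L[20]='o': occ=0, LF[20]=C('o')+0=17+0=17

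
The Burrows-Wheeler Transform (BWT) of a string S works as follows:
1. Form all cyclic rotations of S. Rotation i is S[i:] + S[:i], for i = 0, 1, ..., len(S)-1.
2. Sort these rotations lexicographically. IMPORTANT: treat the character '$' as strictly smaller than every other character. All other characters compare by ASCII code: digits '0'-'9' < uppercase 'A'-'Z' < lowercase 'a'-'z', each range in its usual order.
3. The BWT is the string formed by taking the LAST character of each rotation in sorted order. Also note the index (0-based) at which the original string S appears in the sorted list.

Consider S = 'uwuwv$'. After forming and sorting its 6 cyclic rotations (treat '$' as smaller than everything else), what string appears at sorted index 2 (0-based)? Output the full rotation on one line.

Answer: uwv$uw

Derivation:
All 6 rotations (rotation i = S[i:]+S[:i]):
  rot[0] = uwuwv$
  rot[1] = wuwv$u
  rot[2] = uwv$uw
  rot[3] = wv$uwu
  rot[4] = v$uwuw
  rot[5] = $uwuwv
Sorted (with $ < everything):
  sorted[0] = $uwuwv
  sorted[1] = uwuwv$
  sorted[2] = uwv$uw
  sorted[3] = v$uwuw
  sorted[4] = wuwv$u
  sorted[5] = wv$uwu
sorted[2] = uwv$uw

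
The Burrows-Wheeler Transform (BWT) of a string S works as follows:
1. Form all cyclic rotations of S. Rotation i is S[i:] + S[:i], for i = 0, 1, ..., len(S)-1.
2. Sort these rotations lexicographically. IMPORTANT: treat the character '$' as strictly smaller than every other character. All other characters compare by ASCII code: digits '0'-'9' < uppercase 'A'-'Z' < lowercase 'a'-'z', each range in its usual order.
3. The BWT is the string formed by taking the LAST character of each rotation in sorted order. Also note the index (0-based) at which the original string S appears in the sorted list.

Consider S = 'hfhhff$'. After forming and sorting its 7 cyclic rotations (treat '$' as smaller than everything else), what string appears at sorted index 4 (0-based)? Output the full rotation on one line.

All 7 rotations (rotation i = S[i:]+S[:i]):
  rot[0] = hfhhff$
  rot[1] = fhhff$h
  rot[2] = hhff$hf
  rot[3] = hff$hfh
  rot[4] = ff$hfhh
  rot[5] = f$hfhhf
  rot[6] = $hfhhff
Sorted (with $ < everything):
  sorted[0] = $hfhhff
  sorted[1] = f$hfhhf
  sorted[2] = ff$hfhh
  sorted[3] = fhhff$h
  sorted[4] = hff$hfh
  sorted[5] = hfhhff$
  sorted[6] = hhff$hf
sorted[4] = hff$hfh

Answer: hff$hfh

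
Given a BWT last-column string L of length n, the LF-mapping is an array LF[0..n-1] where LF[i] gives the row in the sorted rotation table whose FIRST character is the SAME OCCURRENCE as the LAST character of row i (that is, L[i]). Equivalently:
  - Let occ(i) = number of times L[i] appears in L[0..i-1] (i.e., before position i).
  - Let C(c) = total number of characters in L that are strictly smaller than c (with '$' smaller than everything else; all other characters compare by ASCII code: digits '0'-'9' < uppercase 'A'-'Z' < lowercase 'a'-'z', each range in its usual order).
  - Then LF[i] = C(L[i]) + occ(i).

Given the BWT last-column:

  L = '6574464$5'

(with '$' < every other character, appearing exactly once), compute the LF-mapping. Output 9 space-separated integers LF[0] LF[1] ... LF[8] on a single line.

Char counts: '$':1, '4':3, '5':2, '6':2, '7':1
C (first-col start): C('$')=0, C('4')=1, C('5')=4, C('6')=6, C('7')=8
L[0]='6': occ=0, LF[0]=C('6')+0=6+0=6
L[1]='5': occ=0, LF[1]=C('5')+0=4+0=4
L[2]='7': occ=0, LF[2]=C('7')+0=8+0=8
L[3]='4': occ=0, LF[3]=C('4')+0=1+0=1
L[4]='4': occ=1, LF[4]=C('4')+1=1+1=2
L[5]='6': occ=1, LF[5]=C('6')+1=6+1=7
L[6]='4': occ=2, LF[6]=C('4')+2=1+2=3
L[7]='$': occ=0, LF[7]=C('$')+0=0+0=0
L[8]='5': occ=1, LF[8]=C('5')+1=4+1=5

Answer: 6 4 8 1 2 7 3 0 5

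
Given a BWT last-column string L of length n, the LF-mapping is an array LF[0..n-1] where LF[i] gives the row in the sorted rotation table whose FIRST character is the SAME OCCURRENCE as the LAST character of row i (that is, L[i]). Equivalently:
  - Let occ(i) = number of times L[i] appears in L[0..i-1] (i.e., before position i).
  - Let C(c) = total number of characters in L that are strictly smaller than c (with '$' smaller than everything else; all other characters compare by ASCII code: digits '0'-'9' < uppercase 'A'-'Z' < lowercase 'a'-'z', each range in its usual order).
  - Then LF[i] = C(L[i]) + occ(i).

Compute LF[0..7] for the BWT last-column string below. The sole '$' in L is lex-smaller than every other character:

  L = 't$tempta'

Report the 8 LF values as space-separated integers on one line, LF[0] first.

Answer: 5 0 6 2 3 4 7 1

Derivation:
Char counts: '$':1, 'a':1, 'e':1, 'm':1, 'p':1, 't':3
C (first-col start): C('$')=0, C('a')=1, C('e')=2, C('m')=3, C('p')=4, C('t')=5
L[0]='t': occ=0, LF[0]=C('t')+0=5+0=5
L[1]='$': occ=0, LF[1]=C('$')+0=0+0=0
L[2]='t': occ=1, LF[2]=C('t')+1=5+1=6
L[3]='e': occ=0, LF[3]=C('e')+0=2+0=2
L[4]='m': occ=0, LF[4]=C('m')+0=3+0=3
L[5]='p': occ=0, LF[5]=C('p')+0=4+0=4
L[6]='t': occ=2, LF[6]=C('t')+2=5+2=7
L[7]='a': occ=0, LF[7]=C('a')+0=1+0=1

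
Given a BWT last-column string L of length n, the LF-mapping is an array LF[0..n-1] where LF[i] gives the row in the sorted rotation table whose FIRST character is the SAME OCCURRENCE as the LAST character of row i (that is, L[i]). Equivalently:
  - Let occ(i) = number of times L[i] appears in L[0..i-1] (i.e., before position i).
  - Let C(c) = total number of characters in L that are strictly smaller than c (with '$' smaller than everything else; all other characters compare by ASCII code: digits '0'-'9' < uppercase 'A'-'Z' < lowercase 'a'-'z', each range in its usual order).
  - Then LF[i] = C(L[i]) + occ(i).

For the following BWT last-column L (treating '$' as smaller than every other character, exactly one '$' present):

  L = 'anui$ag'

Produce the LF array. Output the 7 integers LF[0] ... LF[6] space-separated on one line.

Char counts: '$':1, 'a':2, 'g':1, 'i':1, 'n':1, 'u':1
C (first-col start): C('$')=0, C('a')=1, C('g')=3, C('i')=4, C('n')=5, C('u')=6
L[0]='a': occ=0, LF[0]=C('a')+0=1+0=1
L[1]='n': occ=0, LF[1]=C('n')+0=5+0=5
L[2]='u': occ=0, LF[2]=C('u')+0=6+0=6
L[3]='i': occ=0, LF[3]=C('i')+0=4+0=4
L[4]='$': occ=0, LF[4]=C('$')+0=0+0=0
L[5]='a': occ=1, LF[5]=C('a')+1=1+1=2
L[6]='g': occ=0, LF[6]=C('g')+0=3+0=3

Answer: 1 5 6 4 0 2 3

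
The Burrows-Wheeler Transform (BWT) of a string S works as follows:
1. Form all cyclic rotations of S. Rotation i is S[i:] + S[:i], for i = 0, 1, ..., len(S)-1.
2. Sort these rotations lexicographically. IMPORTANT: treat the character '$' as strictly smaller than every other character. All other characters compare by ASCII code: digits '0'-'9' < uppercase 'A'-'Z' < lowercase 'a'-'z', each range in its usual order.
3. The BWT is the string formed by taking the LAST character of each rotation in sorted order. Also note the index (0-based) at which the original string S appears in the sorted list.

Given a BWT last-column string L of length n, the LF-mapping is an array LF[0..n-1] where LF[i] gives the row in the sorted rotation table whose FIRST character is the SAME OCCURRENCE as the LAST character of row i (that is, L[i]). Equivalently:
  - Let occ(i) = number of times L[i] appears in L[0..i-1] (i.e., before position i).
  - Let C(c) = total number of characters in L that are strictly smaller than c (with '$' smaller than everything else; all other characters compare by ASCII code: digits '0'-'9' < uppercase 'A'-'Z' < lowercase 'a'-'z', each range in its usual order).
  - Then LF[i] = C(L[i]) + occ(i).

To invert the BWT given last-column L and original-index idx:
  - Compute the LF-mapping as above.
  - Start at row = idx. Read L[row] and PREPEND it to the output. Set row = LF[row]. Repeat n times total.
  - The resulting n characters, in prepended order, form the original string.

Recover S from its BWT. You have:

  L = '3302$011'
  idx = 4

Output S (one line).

Answer: 1300213$

Derivation:
LF mapping: 6 7 1 5 0 2 3 4
Walk LF starting at row 4, prepending L[row]:
  step 1: row=4, L[4]='$', prepend. Next row=LF[4]=0
  step 2: row=0, L[0]='3', prepend. Next row=LF[0]=6
  step 3: row=6, L[6]='1', prepend. Next row=LF[6]=3
  step 4: row=3, L[3]='2', prepend. Next row=LF[3]=5
  step 5: row=5, L[5]='0', prepend. Next row=LF[5]=2
  step 6: row=2, L[2]='0', prepend. Next row=LF[2]=1
  step 7: row=1, L[1]='3', prepend. Next row=LF[1]=7
  step 8: row=7, L[7]='1', prepend. Next row=LF[7]=4
Reversed output: 1300213$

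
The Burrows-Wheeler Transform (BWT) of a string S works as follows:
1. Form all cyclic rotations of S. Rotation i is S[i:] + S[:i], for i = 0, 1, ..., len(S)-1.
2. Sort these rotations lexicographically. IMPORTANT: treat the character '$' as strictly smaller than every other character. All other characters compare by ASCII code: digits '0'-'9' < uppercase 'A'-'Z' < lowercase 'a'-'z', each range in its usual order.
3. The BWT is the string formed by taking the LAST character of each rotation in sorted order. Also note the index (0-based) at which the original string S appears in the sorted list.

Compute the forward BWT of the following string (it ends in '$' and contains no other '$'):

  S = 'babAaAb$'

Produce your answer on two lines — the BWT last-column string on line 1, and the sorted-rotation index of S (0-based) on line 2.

Answer: bbaAbAa$
7

Derivation:
All 8 rotations (rotation i = S[i:]+S[:i]):
  rot[0] = babAaAb$
  rot[1] = abAaAb$b
  rot[2] = bAaAb$ba
  rot[3] = AaAb$bab
  rot[4] = aAb$babA
  rot[5] = Ab$babAa
  rot[6] = b$babAaA
  rot[7] = $babAaAb
Sorted (with $ < everything):
  sorted[0] = $babAaAb  (last char: 'b')
  sorted[1] = AaAb$bab  (last char: 'b')
  sorted[2] = Ab$babAa  (last char: 'a')
  sorted[3] = aAb$babA  (last char: 'A')
  sorted[4] = abAaAb$b  (last char: 'b')
  sorted[5] = b$babAaA  (last char: 'A')
  sorted[6] = bAaAb$ba  (last char: 'a')
  sorted[7] = babAaAb$  (last char: '$')
Last column: bbaAbAa$
Original string S is at sorted index 7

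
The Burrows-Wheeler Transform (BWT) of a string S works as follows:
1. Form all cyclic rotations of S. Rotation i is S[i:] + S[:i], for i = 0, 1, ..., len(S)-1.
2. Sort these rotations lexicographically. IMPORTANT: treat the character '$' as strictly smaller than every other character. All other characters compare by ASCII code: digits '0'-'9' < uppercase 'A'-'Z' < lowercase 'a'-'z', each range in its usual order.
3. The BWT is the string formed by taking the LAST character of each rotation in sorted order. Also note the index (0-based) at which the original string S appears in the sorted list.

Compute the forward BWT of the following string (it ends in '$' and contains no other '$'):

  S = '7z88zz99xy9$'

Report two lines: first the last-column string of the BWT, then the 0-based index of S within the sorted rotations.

Answer: 9$z8yz99x7z8
1

Derivation:
All 12 rotations (rotation i = S[i:]+S[:i]):
  rot[0] = 7z88zz99xy9$
  rot[1] = z88zz99xy9$7
  rot[2] = 88zz99xy9$7z
  rot[3] = 8zz99xy9$7z8
  rot[4] = zz99xy9$7z88
  rot[5] = z99xy9$7z88z
  rot[6] = 99xy9$7z88zz
  rot[7] = 9xy9$7z88zz9
  rot[8] = xy9$7z88zz99
  rot[9] = y9$7z88zz99x
  rot[10] = 9$7z88zz99xy
  rot[11] = $7z88zz99xy9
Sorted (with $ < everything):
  sorted[0] = $7z88zz99xy9  (last char: '9')
  sorted[1] = 7z88zz99xy9$  (last char: '$')
  sorted[2] = 88zz99xy9$7z  (last char: 'z')
  sorted[3] = 8zz99xy9$7z8  (last char: '8')
  sorted[4] = 9$7z88zz99xy  (last char: 'y')
  sorted[5] = 99xy9$7z88zz  (last char: 'z')
  sorted[6] = 9xy9$7z88zz9  (last char: '9')
  sorted[7] = xy9$7z88zz99  (last char: '9')
  sorted[8] = y9$7z88zz99x  (last char: 'x')
  sorted[9] = z88zz99xy9$7  (last char: '7')
  sorted[10] = z99xy9$7z88z  (last char: 'z')
  sorted[11] = zz99xy9$7z88  (last char: '8')
Last column: 9$z8yz99x7z8
Original string S is at sorted index 1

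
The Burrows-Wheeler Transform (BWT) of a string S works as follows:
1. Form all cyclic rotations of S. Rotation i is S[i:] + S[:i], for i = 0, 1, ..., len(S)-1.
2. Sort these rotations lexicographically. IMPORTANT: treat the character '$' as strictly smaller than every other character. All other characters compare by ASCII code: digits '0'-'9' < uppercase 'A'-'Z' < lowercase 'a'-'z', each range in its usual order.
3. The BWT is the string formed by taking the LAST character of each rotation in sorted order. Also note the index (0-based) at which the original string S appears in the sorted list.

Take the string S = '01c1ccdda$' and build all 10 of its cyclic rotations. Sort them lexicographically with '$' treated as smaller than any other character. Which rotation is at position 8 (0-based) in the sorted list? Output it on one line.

All 10 rotations (rotation i = S[i:]+S[:i]):
  rot[0] = 01c1ccdda$
  rot[1] = 1c1ccdda$0
  rot[2] = c1ccdda$01
  rot[3] = 1ccdda$01c
  rot[4] = ccdda$01c1
  rot[5] = cdda$01c1c
  rot[6] = dda$01c1cc
  rot[7] = da$01c1ccd
  rot[8] = a$01c1ccdd
  rot[9] = $01c1ccdda
Sorted (with $ < everything):
  sorted[0] = $01c1ccdda
  sorted[1] = 01c1ccdda$
  sorted[2] = 1c1ccdda$0
  sorted[3] = 1ccdda$01c
  sorted[4] = a$01c1ccdd
  sorted[5] = c1ccdda$01
  sorted[6] = ccdda$01c1
  sorted[7] = cdda$01c1c
  sorted[8] = da$01c1ccd
  sorted[9] = dda$01c1cc
sorted[8] = da$01c1ccd

Answer: da$01c1ccd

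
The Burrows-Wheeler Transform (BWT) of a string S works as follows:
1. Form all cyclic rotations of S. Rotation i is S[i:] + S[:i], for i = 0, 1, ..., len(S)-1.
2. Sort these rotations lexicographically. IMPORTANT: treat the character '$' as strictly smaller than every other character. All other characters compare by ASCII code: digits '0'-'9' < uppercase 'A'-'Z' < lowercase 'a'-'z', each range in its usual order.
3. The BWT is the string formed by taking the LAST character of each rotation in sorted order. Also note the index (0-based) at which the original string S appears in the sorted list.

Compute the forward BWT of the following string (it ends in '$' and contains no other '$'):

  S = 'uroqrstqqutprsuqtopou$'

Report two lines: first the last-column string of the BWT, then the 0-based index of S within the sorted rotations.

All 22 rotations (rotation i = S[i:]+S[:i]):
  rot[0] = uroqrstqqutprsuqtopou$
  rot[1] = roqrstqqutprsuqtopou$u
  rot[2] = oqrstqqutprsuqtopou$ur
  rot[3] = qrstqqutprsuqtopou$uro
  rot[4] = rstqqutprsuqtopou$uroq
  rot[5] = stqqutprsuqtopou$uroqr
  rot[6] = tqqutprsuqtopou$uroqrs
  rot[7] = qqutprsuqtopou$uroqrst
  rot[8] = qutprsuqtopou$uroqrstq
  rot[9] = utprsuqtopou$uroqrstqq
  rot[10] = tprsuqtopou$uroqrstqqu
  rot[11] = prsuqtopou$uroqrstqqut
  rot[12] = rsuqtopou$uroqrstqqutp
  rot[13] = suqtopou$uroqrstqqutpr
  rot[14] = uqtopou$uroqrstqqutprs
  rot[15] = qtopou$uroqrstqqutprsu
  rot[16] = topou$uroqrstqqutprsuq
  rot[17] = opou$uroqrstqqutprsuqt
  rot[18] = pou$uroqrstqqutprsuqto
  rot[19] = ou$uroqrstqqutprsuqtop
  rot[20] = u$uroqrstqqutprsuqtopo
  rot[21] = $uroqrstqqutprsuqtopou
Sorted (with $ < everything):
  sorted[0] = $uroqrstqqutprsuqtopou  (last char: 'u')
  sorted[1] = opou$uroqrstqqutprsuqt  (last char: 't')
  sorted[2] = oqrstqqutprsuqtopou$ur  (last char: 'r')
  sorted[3] = ou$uroqrstqqutprsuqtop  (last char: 'p')
  sorted[4] = pou$uroqrstqqutprsuqto  (last char: 'o')
  sorted[5] = prsuqtopou$uroqrstqqut  (last char: 't')
  sorted[6] = qqutprsuqtopou$uroqrst  (last char: 't')
  sorted[7] = qrstqqutprsuqtopou$uro  (last char: 'o')
  sorted[8] = qtopou$uroqrstqqutprsu  (last char: 'u')
  sorted[9] = qutprsuqtopou$uroqrstq  (last char: 'q')
  sorted[10] = roqrstqqutprsuqtopou$u  (last char: 'u')
  sorted[11] = rstqqutprsuqtopou$uroq  (last char: 'q')
  sorted[12] = rsuqtopou$uroqrstqqutp  (last char: 'p')
  sorted[13] = stqqutprsuqtopou$uroqr  (last char: 'r')
  sorted[14] = suqtopou$uroqrstqqutpr  (last char: 'r')
  sorted[15] = topou$uroqrstqqutprsuq  (last char: 'q')
  sorted[16] = tprsuqtopou$uroqrstqqu  (last char: 'u')
  sorted[17] = tqqutprsuqtopou$uroqrs  (last char: 's')
  sorted[18] = u$uroqrstqqutprsuqtopo  (last char: 'o')
  sorted[19] = uqtopou$uroqrstqqutprs  (last char: 's')
  sorted[20] = uroqrstqqutprsuqtopou$  (last char: '$')
  sorted[21] = utprsuqtopou$uroqrstqq  (last char: 'q')
Last column: utrpottouquqprrqusos$q
Original string S is at sorted index 20

Answer: utrpottouquqprrqusos$q
20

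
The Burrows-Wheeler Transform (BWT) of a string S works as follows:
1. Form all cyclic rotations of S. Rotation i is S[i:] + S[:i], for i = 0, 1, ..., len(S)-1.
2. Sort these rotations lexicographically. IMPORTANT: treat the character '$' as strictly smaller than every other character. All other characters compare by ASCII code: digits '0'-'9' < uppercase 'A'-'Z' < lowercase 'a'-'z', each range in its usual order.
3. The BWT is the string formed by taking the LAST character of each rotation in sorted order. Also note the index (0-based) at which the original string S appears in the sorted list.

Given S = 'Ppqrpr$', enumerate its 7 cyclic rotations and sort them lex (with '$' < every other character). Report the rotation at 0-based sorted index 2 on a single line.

All 7 rotations (rotation i = S[i:]+S[:i]):
  rot[0] = Ppqrpr$
  rot[1] = pqrpr$P
  rot[2] = qrpr$Pp
  rot[3] = rpr$Ppq
  rot[4] = pr$Ppqr
  rot[5] = r$Ppqrp
  rot[6] = $Ppqrpr
Sorted (with $ < everything):
  sorted[0] = $Ppqrpr
  sorted[1] = Ppqrpr$
  sorted[2] = pqrpr$P
  sorted[3] = pr$Ppqr
  sorted[4] = qrpr$Pp
  sorted[5] = r$Ppqrp
  sorted[6] = rpr$Ppq
sorted[2] = pqrpr$P

Answer: pqrpr$P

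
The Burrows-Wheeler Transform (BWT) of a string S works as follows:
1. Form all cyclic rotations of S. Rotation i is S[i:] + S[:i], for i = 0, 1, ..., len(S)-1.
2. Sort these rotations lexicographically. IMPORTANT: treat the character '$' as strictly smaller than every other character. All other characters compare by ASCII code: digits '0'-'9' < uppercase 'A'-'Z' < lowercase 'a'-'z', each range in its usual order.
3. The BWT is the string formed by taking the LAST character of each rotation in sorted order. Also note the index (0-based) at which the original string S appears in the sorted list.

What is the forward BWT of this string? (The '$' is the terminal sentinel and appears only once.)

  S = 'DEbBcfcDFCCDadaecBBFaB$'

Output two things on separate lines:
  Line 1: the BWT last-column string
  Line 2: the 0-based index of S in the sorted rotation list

All 23 rotations (rotation i = S[i:]+S[:i]):
  rot[0] = DEbBcfcDFCCDadaecBBFaB$
  rot[1] = EbBcfcDFCCDadaecBBFaB$D
  rot[2] = bBcfcDFCCDadaecBBFaB$DE
  rot[3] = BcfcDFCCDadaecBBFaB$DEb
  rot[4] = cfcDFCCDadaecBBFaB$DEbB
  rot[5] = fcDFCCDadaecBBFaB$DEbBc
  rot[6] = cDFCCDadaecBBFaB$DEbBcf
  rot[7] = DFCCDadaecBBFaB$DEbBcfc
  rot[8] = FCCDadaecBBFaB$DEbBcfcD
  rot[9] = CCDadaecBBFaB$DEbBcfcDF
  rot[10] = CDadaecBBFaB$DEbBcfcDFC
  rot[11] = DadaecBBFaB$DEbBcfcDFCC
  rot[12] = adaecBBFaB$DEbBcfcDFCCD
  rot[13] = daecBBFaB$DEbBcfcDFCCDa
  rot[14] = aecBBFaB$DEbBcfcDFCCDad
  rot[15] = ecBBFaB$DEbBcfcDFCCDada
  rot[16] = cBBFaB$DEbBcfcDFCCDadae
  rot[17] = BBFaB$DEbBcfcDFCCDadaec
  rot[18] = BFaB$DEbBcfcDFCCDadaecB
  rot[19] = FaB$DEbBcfcDFCCDadaecBB
  rot[20] = aB$DEbBcfcDFCCDadaecBBF
  rot[21] = B$DEbBcfcDFCCDadaecBBFa
  rot[22] = $DEbBcfcDFCCDadaecBBFaB
Sorted (with $ < everything):
  sorted[0] = $DEbBcfcDFCCDadaecBBFaB  (last char: 'B')
  sorted[1] = B$DEbBcfcDFCCDadaecBBFa  (last char: 'a')
  sorted[2] = BBFaB$DEbBcfcDFCCDadaec  (last char: 'c')
  sorted[3] = BFaB$DEbBcfcDFCCDadaecB  (last char: 'B')
  sorted[4] = BcfcDFCCDadaecBBFaB$DEb  (last char: 'b')
  sorted[5] = CCDadaecBBFaB$DEbBcfcDF  (last char: 'F')
  sorted[6] = CDadaecBBFaB$DEbBcfcDFC  (last char: 'C')
  sorted[7] = DEbBcfcDFCCDadaecBBFaB$  (last char: '$')
  sorted[8] = DFCCDadaecBBFaB$DEbBcfc  (last char: 'c')
  sorted[9] = DadaecBBFaB$DEbBcfcDFCC  (last char: 'C')
  sorted[10] = EbBcfcDFCCDadaecBBFaB$D  (last char: 'D')
  sorted[11] = FCCDadaecBBFaB$DEbBcfcD  (last char: 'D')
  sorted[12] = FaB$DEbBcfcDFCCDadaecBB  (last char: 'B')
  sorted[13] = aB$DEbBcfcDFCCDadaecBBF  (last char: 'F')
  sorted[14] = adaecBBFaB$DEbBcfcDFCCD  (last char: 'D')
  sorted[15] = aecBBFaB$DEbBcfcDFCCDad  (last char: 'd')
  sorted[16] = bBcfcDFCCDadaecBBFaB$DE  (last char: 'E')
  sorted[17] = cBBFaB$DEbBcfcDFCCDadae  (last char: 'e')
  sorted[18] = cDFCCDadaecBBFaB$DEbBcf  (last char: 'f')
  sorted[19] = cfcDFCCDadaecBBFaB$DEbB  (last char: 'B')
  sorted[20] = daecBBFaB$DEbBcfcDFCCDa  (last char: 'a')
  sorted[21] = ecBBFaB$DEbBcfcDFCCDada  (last char: 'a')
  sorted[22] = fcDFCCDadaecBBFaB$DEbBc  (last char: 'c')
Last column: BacBbFC$cCDDBFDdEefBaac
Original string S is at sorted index 7

Answer: BacBbFC$cCDDBFDdEefBaac
7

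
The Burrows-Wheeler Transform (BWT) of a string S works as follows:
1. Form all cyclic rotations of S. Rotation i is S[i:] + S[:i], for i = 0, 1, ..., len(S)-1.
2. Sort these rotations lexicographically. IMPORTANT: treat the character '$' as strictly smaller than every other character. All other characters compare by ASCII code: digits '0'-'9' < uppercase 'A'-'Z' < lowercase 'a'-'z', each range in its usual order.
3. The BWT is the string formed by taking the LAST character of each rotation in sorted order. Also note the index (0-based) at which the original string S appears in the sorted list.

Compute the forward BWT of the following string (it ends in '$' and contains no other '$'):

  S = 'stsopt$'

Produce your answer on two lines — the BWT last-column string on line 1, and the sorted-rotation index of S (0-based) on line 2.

All 7 rotations (rotation i = S[i:]+S[:i]):
  rot[0] = stsopt$
  rot[1] = tsopt$s
  rot[2] = sopt$st
  rot[3] = opt$sts
  rot[4] = pt$stso
  rot[5] = t$stsop
  rot[6] = $stsopt
Sorted (with $ < everything):
  sorted[0] = $stsopt  (last char: 't')
  sorted[1] = opt$sts  (last char: 's')
  sorted[2] = pt$stso  (last char: 'o')
  sorted[3] = sopt$st  (last char: 't')
  sorted[4] = stsopt$  (last char: '$')
  sorted[5] = t$stsop  (last char: 'p')
  sorted[6] = tsopt$s  (last char: 's')
Last column: tsot$ps
Original string S is at sorted index 4

Answer: tsot$ps
4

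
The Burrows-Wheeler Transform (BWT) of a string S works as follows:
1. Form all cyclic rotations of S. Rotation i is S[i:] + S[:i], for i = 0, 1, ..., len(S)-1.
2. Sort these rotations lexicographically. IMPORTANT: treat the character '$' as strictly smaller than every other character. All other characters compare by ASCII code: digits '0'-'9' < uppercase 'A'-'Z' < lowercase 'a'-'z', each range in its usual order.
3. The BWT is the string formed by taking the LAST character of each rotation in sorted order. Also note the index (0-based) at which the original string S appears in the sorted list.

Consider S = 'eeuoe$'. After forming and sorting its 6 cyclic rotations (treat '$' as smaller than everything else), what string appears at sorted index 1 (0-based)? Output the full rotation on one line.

All 6 rotations (rotation i = S[i:]+S[:i]):
  rot[0] = eeuoe$
  rot[1] = euoe$e
  rot[2] = uoe$ee
  rot[3] = oe$eeu
  rot[4] = e$eeuo
  rot[5] = $eeuoe
Sorted (with $ < everything):
  sorted[0] = $eeuoe
  sorted[1] = e$eeuo
  sorted[2] = eeuoe$
  sorted[3] = euoe$e
  sorted[4] = oe$eeu
  sorted[5] = uoe$ee
sorted[1] = e$eeuo

Answer: e$eeuo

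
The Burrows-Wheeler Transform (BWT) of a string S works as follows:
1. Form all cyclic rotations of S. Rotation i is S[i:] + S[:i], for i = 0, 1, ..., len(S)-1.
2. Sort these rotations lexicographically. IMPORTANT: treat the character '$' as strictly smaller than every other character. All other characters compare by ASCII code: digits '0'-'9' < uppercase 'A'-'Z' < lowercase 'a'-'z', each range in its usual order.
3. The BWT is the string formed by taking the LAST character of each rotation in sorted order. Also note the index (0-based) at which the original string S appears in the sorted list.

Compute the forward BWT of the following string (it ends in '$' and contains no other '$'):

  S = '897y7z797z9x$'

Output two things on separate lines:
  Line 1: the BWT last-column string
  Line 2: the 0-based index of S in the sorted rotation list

Answer: xz9y9$87z9777
5

Derivation:
All 13 rotations (rotation i = S[i:]+S[:i]):
  rot[0] = 897y7z797z9x$
  rot[1] = 97y7z797z9x$8
  rot[2] = 7y7z797z9x$89
  rot[3] = y7z797z9x$897
  rot[4] = 7z797z9x$897y
  rot[5] = z797z9x$897y7
  rot[6] = 797z9x$897y7z
  rot[7] = 97z9x$897y7z7
  rot[8] = 7z9x$897y7z79
  rot[9] = z9x$897y7z797
  rot[10] = 9x$897y7z797z
  rot[11] = x$897y7z797z9
  rot[12] = $897y7z797z9x
Sorted (with $ < everything):
  sorted[0] = $897y7z797z9x  (last char: 'x')
  sorted[1] = 797z9x$897y7z  (last char: 'z')
  sorted[2] = 7y7z797z9x$89  (last char: '9')
  sorted[3] = 7z797z9x$897y  (last char: 'y')
  sorted[4] = 7z9x$897y7z79  (last char: '9')
  sorted[5] = 897y7z797z9x$  (last char: '$')
  sorted[6] = 97y7z797z9x$8  (last char: '8')
  sorted[7] = 97z9x$897y7z7  (last char: '7')
  sorted[8] = 9x$897y7z797z  (last char: 'z')
  sorted[9] = x$897y7z797z9  (last char: '9')
  sorted[10] = y7z797z9x$897  (last char: '7')
  sorted[11] = z797z9x$897y7  (last char: '7')
  sorted[12] = z9x$897y7z797  (last char: '7')
Last column: xz9y9$87z9777
Original string S is at sorted index 5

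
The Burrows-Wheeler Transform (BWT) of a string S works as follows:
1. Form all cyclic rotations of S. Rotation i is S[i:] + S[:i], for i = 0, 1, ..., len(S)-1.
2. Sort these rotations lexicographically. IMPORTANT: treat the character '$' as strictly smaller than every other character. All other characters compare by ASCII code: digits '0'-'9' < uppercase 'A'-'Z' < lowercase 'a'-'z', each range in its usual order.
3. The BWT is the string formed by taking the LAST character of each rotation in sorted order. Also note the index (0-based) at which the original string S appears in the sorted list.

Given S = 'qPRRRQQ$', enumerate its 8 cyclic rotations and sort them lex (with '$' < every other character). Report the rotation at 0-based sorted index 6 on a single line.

Answer: RRRQQ$qP

Derivation:
All 8 rotations (rotation i = S[i:]+S[:i]):
  rot[0] = qPRRRQQ$
  rot[1] = PRRRQQ$q
  rot[2] = RRRQQ$qP
  rot[3] = RRQQ$qPR
  rot[4] = RQQ$qPRR
  rot[5] = QQ$qPRRR
  rot[6] = Q$qPRRRQ
  rot[7] = $qPRRRQQ
Sorted (with $ < everything):
  sorted[0] = $qPRRRQQ
  sorted[1] = PRRRQQ$q
  sorted[2] = Q$qPRRRQ
  sorted[3] = QQ$qPRRR
  sorted[4] = RQQ$qPRR
  sorted[5] = RRQQ$qPR
  sorted[6] = RRRQQ$qP
  sorted[7] = qPRRRQQ$
sorted[6] = RRRQQ$qP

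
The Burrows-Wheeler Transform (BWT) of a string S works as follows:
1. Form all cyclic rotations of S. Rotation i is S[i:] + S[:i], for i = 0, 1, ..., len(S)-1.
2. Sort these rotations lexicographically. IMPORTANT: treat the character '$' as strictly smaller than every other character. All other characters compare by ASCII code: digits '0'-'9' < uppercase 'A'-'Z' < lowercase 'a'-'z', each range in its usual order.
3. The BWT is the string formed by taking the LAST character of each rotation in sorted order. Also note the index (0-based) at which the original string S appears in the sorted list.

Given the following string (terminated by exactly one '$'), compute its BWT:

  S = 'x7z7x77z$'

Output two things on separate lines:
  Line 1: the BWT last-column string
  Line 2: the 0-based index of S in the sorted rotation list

All 9 rotations (rotation i = S[i:]+S[:i]):
  rot[0] = x7z7x77z$
  rot[1] = 7z7x77z$x
  rot[2] = z7x77z$x7
  rot[3] = 7x77z$x7z
  rot[4] = x77z$x7z7
  rot[5] = 77z$x7z7x
  rot[6] = 7z$x7z7x7
  rot[7] = z$x7z7x77
  rot[8] = $x7z7x77z
Sorted (with $ < everything):
  sorted[0] = $x7z7x77z  (last char: 'z')
  sorted[1] = 77z$x7z7x  (last char: 'x')
  sorted[2] = 7x77z$x7z  (last char: 'z')
  sorted[3] = 7z$x7z7x7  (last char: '7')
  sorted[4] = 7z7x77z$x  (last char: 'x')
  sorted[5] = x77z$x7z7  (last char: '7')
  sorted[6] = x7z7x77z$  (last char: '$')
  sorted[7] = z$x7z7x77  (last char: '7')
  sorted[8] = z7x77z$x7  (last char: '7')
Last column: zxz7x7$77
Original string S is at sorted index 6

Answer: zxz7x7$77
6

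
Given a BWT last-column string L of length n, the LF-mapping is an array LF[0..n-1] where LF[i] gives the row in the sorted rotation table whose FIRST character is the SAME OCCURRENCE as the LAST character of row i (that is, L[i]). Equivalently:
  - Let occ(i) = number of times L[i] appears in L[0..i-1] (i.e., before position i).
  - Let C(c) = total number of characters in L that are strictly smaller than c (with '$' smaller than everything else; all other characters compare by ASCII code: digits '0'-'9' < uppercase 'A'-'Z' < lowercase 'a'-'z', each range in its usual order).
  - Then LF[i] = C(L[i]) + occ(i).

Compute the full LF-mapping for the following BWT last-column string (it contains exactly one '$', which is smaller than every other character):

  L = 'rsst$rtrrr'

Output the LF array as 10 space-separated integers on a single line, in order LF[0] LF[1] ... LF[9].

Answer: 1 6 7 8 0 2 9 3 4 5

Derivation:
Char counts: '$':1, 'r':5, 's':2, 't':2
C (first-col start): C('$')=0, C('r')=1, C('s')=6, C('t')=8
L[0]='r': occ=0, LF[0]=C('r')+0=1+0=1
L[1]='s': occ=0, LF[1]=C('s')+0=6+0=6
L[2]='s': occ=1, LF[2]=C('s')+1=6+1=7
L[3]='t': occ=0, LF[3]=C('t')+0=8+0=8
L[4]='$': occ=0, LF[4]=C('$')+0=0+0=0
L[5]='r': occ=1, LF[5]=C('r')+1=1+1=2
L[6]='t': occ=1, LF[6]=C('t')+1=8+1=9
L[7]='r': occ=2, LF[7]=C('r')+2=1+2=3
L[8]='r': occ=3, LF[8]=C('r')+3=1+3=4
L[9]='r': occ=4, LF[9]=C('r')+4=1+4=5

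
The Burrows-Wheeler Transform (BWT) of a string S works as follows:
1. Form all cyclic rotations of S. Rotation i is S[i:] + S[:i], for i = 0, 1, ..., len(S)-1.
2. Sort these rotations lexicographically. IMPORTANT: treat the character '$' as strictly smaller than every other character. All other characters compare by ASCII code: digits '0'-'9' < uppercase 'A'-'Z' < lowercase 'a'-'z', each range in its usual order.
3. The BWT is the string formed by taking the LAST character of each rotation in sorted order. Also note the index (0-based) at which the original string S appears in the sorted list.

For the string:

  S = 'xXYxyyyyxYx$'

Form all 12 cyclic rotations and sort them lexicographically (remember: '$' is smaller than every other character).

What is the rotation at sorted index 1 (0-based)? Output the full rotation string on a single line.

Answer: XYxyyyyxYx$x

Derivation:
All 12 rotations (rotation i = S[i:]+S[:i]):
  rot[0] = xXYxyyyyxYx$
  rot[1] = XYxyyyyxYx$x
  rot[2] = YxyyyyxYx$xX
  rot[3] = xyyyyxYx$xXY
  rot[4] = yyyyxYx$xXYx
  rot[5] = yyyxYx$xXYxy
  rot[6] = yyxYx$xXYxyy
  rot[7] = yxYx$xXYxyyy
  rot[8] = xYx$xXYxyyyy
  rot[9] = Yx$xXYxyyyyx
  rot[10] = x$xXYxyyyyxY
  rot[11] = $xXYxyyyyxYx
Sorted (with $ < everything):
  sorted[0] = $xXYxyyyyxYx
  sorted[1] = XYxyyyyxYx$x
  sorted[2] = Yx$xXYxyyyyx
  sorted[3] = YxyyyyxYx$xX
  sorted[4] = x$xXYxyyyyxY
  sorted[5] = xXYxyyyyxYx$
  sorted[6] = xYx$xXYxyyyy
  sorted[7] = xyyyyxYx$xXY
  sorted[8] = yxYx$xXYxyyy
  sorted[9] = yyxYx$xXYxyy
  sorted[10] = yyyxYx$xXYxy
  sorted[11] = yyyyxYx$xXYx
sorted[1] = XYxyyyyxYx$x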